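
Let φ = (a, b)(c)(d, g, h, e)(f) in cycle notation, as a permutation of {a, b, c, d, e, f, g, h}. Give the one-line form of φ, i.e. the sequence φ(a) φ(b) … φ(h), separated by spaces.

Image by image: a↦b, b↦a, c↦c, d↦g, e↦d, f↦f, g↦h, h↦e.
Listing these in domain order gives b a c g d f h e.

b a c g d f h e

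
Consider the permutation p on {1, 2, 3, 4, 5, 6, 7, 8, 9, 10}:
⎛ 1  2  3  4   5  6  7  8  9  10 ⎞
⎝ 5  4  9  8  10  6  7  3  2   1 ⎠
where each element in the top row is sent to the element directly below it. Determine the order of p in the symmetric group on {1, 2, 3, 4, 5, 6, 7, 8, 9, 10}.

15

Decomposing into disjoint cycles gives cycle lengths 5, 3, 1, 1.
The order of p is the least common multiple of its cycle lengths: lcm(5, 3) = 15.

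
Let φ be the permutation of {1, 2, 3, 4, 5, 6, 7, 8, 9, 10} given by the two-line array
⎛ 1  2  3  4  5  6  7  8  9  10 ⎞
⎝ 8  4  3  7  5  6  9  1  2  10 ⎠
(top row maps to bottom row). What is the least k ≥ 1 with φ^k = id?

4

Decomposing into disjoint cycles gives cycle lengths 4, 2, 1, 1, 1, 1.
Since disjoint cycles commute, ord(φ) = lcm(4, 2) = 4.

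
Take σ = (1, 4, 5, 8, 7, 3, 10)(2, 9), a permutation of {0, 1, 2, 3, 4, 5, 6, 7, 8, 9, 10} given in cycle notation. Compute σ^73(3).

4

3 lies in the 7-cycle (1, 4, 5, 8, 7, 3, 10).
Powers repeat with period 7 on this cycle, and 73 mod 7 = 3, so σ^73(3) = σ^3(3).
Stepping 3 places around the cycle: 3 → 10 → 1 → 4.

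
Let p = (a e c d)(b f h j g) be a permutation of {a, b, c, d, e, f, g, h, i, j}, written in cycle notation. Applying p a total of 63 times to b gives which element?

b lies in the 5-cycle (b f h j g).
Powers repeat with period 5 on this cycle, and 63 mod 5 = 3, so p^63(b) = p^3(b).
Stepping 3 places around the cycle: b → f → h → j.

j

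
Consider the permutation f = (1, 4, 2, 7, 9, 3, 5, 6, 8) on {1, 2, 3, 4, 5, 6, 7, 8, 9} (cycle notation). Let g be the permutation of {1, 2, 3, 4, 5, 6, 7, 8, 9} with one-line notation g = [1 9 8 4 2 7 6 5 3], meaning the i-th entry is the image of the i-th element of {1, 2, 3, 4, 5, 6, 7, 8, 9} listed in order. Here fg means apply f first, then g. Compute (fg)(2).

6

(fg)(2) = g(f(2)). f(2) = 7, then g(7) = 6. So (fg)(2) = 6.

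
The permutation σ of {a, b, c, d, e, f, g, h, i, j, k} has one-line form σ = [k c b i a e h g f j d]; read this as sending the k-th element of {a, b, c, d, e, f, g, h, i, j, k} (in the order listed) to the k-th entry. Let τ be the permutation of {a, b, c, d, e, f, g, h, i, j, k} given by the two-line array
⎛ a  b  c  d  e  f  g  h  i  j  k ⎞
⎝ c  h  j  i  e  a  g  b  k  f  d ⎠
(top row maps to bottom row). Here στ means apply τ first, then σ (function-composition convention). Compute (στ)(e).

First apply τ: τ(e) = e, then σ(e) = a. Thus (στ)(e) = a.

a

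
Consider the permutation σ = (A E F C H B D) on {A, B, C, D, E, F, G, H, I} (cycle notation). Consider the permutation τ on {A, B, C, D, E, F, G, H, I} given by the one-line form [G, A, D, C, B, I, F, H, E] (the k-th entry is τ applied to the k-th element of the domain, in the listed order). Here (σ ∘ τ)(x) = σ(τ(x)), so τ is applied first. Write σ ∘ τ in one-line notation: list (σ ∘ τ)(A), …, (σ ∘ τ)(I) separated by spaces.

For each element, apply τ then σ: A → G → G; B → A → E; C → D → A; D → C → H; E → B → D; F → I → I; G → F → C; H → H → B; I → E → F.
So σ ∘ τ in one-line form is G E A H D I C B F.

G E A H D I C B F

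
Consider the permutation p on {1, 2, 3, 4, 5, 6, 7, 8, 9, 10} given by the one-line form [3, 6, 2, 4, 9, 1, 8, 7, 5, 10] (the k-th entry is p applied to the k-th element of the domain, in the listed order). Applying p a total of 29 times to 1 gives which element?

3

Tracing 1 → 3 → … returns to 1 after 4 steps, so 1 lies in a 4-cycle (1, 3, 2, 6).
Powers repeat with period 4 on this cycle, and 29 mod 4 = 1, so p^29(1) = p^1(1).
Advancing 1 step from 1: 1 → 3.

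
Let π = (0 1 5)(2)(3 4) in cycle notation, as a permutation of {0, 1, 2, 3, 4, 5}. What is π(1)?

5

Within (0 1 5), 1 ↦ 5.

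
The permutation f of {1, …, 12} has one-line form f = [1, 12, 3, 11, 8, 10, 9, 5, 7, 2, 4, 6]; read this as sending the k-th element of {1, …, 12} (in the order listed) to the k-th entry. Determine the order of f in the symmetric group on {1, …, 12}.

Decomposing into disjoint cycles gives cycle lengths 4, 2, 2, 2, 1, 1.
Since disjoint cycles commute, ord(f) = lcm(4, 2, 2, 2) = 4.

4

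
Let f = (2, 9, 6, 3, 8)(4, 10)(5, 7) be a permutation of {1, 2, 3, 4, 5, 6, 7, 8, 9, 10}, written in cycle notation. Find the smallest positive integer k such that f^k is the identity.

The cycle type of f is (5, 2, 2, 1).
The order is lcm(5, 2, 2) = 10.

10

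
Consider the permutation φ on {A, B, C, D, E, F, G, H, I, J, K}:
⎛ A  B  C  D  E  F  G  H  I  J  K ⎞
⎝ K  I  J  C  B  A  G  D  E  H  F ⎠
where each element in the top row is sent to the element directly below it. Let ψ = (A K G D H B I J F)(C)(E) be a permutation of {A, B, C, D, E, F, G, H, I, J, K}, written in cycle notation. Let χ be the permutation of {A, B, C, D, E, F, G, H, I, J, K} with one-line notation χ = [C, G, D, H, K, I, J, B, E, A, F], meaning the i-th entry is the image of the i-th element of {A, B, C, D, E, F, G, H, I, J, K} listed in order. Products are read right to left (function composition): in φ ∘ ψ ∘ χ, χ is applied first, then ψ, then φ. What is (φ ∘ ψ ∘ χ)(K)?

Apply the permutations in order: χ(K) = F, then ψ(F) = A, then φ(A) = K. So (φ ∘ ψ ∘ χ)(K) = K.

K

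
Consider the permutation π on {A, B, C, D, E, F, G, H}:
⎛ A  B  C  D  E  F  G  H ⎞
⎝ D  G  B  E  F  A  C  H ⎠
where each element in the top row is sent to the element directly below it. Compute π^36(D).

D

Tracing D → E → … returns to D after 4 steps, so D lies in a 4-cycle (A D E F).
Powers repeat with period 4 on this cycle, and 36 mod 4 = 0, so π^36(D) = π^0(D).
So π^36(D) = D.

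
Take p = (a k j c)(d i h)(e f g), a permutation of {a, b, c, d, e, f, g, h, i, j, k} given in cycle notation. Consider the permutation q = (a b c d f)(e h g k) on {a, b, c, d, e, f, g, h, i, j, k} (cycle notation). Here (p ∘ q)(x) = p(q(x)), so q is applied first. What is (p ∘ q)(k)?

q(k) = e, then p(e) = f; composing gives (p ∘ q)(k) = f.

f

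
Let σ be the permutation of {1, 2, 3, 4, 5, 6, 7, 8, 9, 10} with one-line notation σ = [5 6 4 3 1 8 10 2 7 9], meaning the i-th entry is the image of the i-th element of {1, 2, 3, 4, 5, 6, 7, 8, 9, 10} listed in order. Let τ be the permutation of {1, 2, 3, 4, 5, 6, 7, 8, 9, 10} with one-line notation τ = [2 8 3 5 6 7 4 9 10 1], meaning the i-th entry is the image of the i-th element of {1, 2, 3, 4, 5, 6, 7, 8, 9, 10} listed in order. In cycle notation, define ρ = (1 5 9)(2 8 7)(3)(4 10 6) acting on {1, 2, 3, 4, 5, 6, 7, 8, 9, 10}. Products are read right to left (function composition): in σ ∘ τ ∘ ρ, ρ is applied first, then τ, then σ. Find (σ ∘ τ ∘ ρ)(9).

6

Chase 9: ρ(9) = 1; τ(1) = 2; σ(2) = 6. Hence (σ ∘ τ ∘ ρ)(9) = 6.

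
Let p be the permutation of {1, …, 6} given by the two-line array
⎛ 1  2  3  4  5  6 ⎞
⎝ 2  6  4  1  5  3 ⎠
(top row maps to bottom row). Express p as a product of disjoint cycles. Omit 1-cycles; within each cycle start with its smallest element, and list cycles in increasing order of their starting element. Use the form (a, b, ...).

Iterating p from 1 gives 1 → 2 → 6 → 3 → 4 → 1; that is the 5-cycle (1, 2, 6, 3, 4).
Repeating from the next unused element and collecting all non-trivial cycles gives (1, 2, 6, 3, 4).

(1, 2, 6, 3, 4)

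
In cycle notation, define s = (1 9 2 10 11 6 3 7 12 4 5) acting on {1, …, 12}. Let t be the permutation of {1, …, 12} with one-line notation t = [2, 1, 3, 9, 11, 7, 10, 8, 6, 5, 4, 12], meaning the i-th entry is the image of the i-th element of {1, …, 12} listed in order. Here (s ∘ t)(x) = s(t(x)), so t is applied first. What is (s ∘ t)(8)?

8

(s ∘ t)(8) = s(t(8)). t(8) = 8, then s(8) = 8. So (s ∘ t)(8) = 8.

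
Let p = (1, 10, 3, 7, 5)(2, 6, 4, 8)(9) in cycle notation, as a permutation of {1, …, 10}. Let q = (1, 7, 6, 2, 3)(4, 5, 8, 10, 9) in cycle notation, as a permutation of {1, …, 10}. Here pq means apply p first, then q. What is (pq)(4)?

(pq)(4) = q(p(4)). p(4) = 8, then q(8) = 10. So (pq)(4) = 10.

10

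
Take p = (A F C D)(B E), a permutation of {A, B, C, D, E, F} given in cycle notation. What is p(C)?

D

C appears in (A F C D); the next entry (wrapping around) is D.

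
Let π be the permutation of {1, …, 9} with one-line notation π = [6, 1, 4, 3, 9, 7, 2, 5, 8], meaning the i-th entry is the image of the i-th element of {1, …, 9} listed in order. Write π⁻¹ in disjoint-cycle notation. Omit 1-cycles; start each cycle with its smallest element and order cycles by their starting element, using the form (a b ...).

First write π in disjoint cycles: (1 6 7 2)(3 4)(5 9 8).
The inverse reverses every cycle; in canonical form, π⁻¹ = (1 2 7 6)(3 4)(5 8 9).

(1 2 7 6)(3 4)(5 8 9)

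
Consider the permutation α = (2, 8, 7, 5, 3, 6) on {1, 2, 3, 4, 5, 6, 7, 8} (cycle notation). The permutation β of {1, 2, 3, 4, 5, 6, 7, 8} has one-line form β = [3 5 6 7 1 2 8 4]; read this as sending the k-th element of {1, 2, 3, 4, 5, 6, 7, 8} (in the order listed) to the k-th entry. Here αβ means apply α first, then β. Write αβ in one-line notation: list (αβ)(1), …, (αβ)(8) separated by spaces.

3 4 2 7 6 5 1 8

For each element, apply α then β: 1 → 1 → 3; 2 → 8 → 4; 3 → 6 → 2; 4 → 4 → 7; 5 → 3 → 6; 6 → 2 → 5; 7 → 5 → 1; 8 → 7 → 8.
So αβ in one-line form is 3 4 2 7 6 5 1 8.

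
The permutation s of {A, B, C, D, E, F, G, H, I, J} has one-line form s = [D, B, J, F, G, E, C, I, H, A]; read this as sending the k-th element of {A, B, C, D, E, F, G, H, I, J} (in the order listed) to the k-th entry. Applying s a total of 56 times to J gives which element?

Tracing J → A → … returns to J after 7 steps, so J lies in a 7-cycle (A D F E G C J).
Powers repeat with period 7 on this cycle, and 56 mod 7 = 0, so s^56(J) = s^0(J).
So s^56(J) = J.

J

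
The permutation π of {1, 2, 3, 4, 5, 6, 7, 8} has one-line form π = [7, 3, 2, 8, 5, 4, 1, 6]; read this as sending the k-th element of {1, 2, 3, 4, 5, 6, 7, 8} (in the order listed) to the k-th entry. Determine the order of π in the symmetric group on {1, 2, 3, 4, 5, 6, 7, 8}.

Writing π as disjoint cycles, the cycle lengths are 3, 2, 2, 1.
The order of π is the least common multiple of its cycle lengths: lcm(3, 2, 2) = 6.

6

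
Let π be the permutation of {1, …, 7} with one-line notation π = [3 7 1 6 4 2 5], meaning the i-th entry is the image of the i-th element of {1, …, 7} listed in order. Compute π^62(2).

Tracing 2 → 7 → … returns to 2 after 5 steps, so 2 lies in a 5-cycle (2 7 5 4 6).
On a 5-cycle, π^5 is the identity, so π^62 = π^2 there (62 ≡ 2 mod 5).
Advancing 2 steps from 2: 2 → 7 → 5.

5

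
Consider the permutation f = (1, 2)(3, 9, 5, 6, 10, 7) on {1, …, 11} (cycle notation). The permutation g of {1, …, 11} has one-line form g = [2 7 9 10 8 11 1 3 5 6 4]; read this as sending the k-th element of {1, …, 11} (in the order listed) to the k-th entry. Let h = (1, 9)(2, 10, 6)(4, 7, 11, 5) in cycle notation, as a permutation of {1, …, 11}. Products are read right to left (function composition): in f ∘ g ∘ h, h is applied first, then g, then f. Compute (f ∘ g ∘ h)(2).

10

Chase 2: h(2) = 10; g(10) = 6; f(6) = 10. Hence (f ∘ g ∘ h)(2) = 10.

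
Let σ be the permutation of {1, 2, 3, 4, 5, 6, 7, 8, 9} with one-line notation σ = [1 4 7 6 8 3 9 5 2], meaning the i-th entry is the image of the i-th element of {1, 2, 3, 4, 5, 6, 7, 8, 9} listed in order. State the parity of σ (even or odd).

even

In disjoint-cycle form the cycle lengths are 6, 2, 1.
A cycle is odd iff its length is even; σ has 2 even-length cycles, so sgn(σ) = (−1)^2 and σ is even.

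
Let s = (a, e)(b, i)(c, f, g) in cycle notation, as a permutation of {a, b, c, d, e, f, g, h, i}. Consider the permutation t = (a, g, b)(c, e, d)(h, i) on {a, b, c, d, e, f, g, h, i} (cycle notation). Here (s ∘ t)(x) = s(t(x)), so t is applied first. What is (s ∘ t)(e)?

t(e) = d, then s(d) = d; composing gives (s ∘ t)(e) = d.

d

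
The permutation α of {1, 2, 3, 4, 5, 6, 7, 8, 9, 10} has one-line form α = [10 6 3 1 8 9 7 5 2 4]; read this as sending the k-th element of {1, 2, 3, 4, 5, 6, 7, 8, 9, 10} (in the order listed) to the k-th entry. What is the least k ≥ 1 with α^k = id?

Decomposing into disjoint cycles gives cycle lengths 3, 3, 2, 1, 1.
The order of α is the least common multiple of its cycle lengths: lcm(3, 3, 2) = 6.

6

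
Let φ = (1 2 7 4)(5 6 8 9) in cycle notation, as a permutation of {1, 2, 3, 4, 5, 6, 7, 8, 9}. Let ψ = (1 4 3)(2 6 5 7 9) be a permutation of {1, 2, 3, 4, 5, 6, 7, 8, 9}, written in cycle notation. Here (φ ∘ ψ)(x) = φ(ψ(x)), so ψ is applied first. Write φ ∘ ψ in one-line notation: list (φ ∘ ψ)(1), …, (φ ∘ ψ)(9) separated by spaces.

(φ ∘ ψ)(x) = φ(ψ(x)). Computing each image: φ(ψ(1)) = φ(4) = 1, φ(ψ(2)) = φ(6) = 8, φ(ψ(3)) = φ(1) = 2, φ(ψ(4)) = φ(3) = 3, φ(ψ(5)) = φ(7) = 4, φ(ψ(6)) = φ(5) = 6, φ(ψ(7)) = φ(9) = 5, φ(ψ(8)) = φ(8) = 9, φ(ψ(9)) = φ(2) = 7.
Hence φ ∘ ψ = [1 8 2 3 4 6 5 9 7].

1 8 2 3 4 6 5 9 7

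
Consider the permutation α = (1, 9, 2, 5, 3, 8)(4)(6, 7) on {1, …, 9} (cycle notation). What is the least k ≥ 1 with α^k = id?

6

The disjoint cycles have lengths 6, 2, 1.
The order of α is the least common multiple of its cycle lengths: lcm(6, 2) = 6.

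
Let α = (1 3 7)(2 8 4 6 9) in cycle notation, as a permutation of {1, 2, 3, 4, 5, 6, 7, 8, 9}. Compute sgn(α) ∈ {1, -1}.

The cycle lengths are 5, 3, 1.
A cycle is odd iff its length is even; α has 0 even-length cycles, so sgn(α) = (−1)^0 and α is even.

1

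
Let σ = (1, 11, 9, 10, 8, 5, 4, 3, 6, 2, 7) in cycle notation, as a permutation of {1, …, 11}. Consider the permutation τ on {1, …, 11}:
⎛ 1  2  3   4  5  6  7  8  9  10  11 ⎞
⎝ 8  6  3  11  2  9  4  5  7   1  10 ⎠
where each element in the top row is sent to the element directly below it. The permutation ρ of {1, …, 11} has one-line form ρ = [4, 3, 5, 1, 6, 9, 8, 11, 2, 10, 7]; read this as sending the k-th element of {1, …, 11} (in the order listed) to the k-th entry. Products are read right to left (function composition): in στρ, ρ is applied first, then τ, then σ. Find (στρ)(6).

(στρ)(6) = σ(τ(ρ(6))). ρ(6) = 9, then τ(9) = 7, then σ(7) = 1, so the result is 1.

1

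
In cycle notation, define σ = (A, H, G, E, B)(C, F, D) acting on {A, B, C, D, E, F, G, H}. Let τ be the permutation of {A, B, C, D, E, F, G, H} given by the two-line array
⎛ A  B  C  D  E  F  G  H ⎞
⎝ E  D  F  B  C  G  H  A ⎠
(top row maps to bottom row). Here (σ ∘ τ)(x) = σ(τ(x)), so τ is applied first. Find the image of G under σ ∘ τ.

First apply τ: τ(G) = H, then σ(H) = G. Thus (σ ∘ τ)(G) = G.

G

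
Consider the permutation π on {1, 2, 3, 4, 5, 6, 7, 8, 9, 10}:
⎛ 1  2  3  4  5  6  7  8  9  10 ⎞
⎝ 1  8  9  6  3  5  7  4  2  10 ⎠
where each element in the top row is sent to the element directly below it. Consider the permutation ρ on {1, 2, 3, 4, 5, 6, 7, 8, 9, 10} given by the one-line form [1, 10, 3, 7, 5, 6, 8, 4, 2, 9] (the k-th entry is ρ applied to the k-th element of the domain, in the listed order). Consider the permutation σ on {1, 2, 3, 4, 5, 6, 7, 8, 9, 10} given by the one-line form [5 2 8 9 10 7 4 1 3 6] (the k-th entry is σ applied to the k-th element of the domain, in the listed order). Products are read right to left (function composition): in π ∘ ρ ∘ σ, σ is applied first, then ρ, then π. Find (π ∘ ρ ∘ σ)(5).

(π ∘ ρ ∘ σ)(5) = π(ρ(σ(5))). σ(5) = 10, then ρ(10) = 9, then π(9) = 2, so the result is 2.

2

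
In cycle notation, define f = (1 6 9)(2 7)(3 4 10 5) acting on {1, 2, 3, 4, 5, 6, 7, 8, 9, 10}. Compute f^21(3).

3 lies in the 4-cycle (3 4 10 5).
Powers repeat with period 4 on this cycle, and 21 mod 4 = 1, so f^21(3) = f^1(3).
Stepping 1 place around the cycle: 3 → 4.

4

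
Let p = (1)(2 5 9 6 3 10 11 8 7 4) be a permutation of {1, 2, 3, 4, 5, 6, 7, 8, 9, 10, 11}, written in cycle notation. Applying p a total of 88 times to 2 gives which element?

2 lies in the 10-cycle (2 5 9 6 3 10 11 8 7 4).
On a 10-cycle, p^10 is the identity, so p^88 = p^8 there (88 ≡ 8 mod 10).
Stepping 8 places around the cycle: 2 → 5 → 9 → 6 → 3 → 10 → 11 → 8 → 7.

7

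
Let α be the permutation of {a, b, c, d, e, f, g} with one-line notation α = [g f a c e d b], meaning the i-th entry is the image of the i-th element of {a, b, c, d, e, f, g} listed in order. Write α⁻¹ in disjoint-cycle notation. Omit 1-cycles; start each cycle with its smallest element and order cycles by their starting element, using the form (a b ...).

First write α in disjoint cycles: (a g b f d c).
The inverse reverses every cycle; in canonical form, α⁻¹ = (a c d f b g).

(a c d f b g)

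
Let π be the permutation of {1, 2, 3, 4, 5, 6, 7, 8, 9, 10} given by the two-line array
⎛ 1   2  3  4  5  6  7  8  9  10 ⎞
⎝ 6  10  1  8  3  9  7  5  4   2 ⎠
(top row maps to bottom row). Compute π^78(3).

Tracing 3 → 1 → … returns to 3 after 7 steps, so 3 lies in a 7-cycle (1, 6, 9, 4, 8, 5, 3).
Since the cycle has length 7, π^78 acts on it the same as π^1 (78 mod 7 = 1).
Advancing 1 step from 3: 3 → 1.

1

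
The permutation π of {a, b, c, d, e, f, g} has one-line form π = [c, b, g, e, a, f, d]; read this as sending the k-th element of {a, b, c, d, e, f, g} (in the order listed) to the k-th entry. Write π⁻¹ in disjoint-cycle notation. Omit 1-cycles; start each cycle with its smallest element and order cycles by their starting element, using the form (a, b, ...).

The cycle decomposition of π is (a, c, g, d, e).
The inverse reverses every cycle; in canonical form, π⁻¹ = (a, e, d, g, c).

(a, e, d, g, c)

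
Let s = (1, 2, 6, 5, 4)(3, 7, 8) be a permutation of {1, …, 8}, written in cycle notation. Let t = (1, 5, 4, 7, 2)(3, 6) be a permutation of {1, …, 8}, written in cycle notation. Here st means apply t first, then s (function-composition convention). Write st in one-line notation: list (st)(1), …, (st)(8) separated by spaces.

4 2 5 8 1 7 6 3

Chase each element through t then s: 1 → 5 → 4; 2 → 1 → 2; 3 → 6 → 5; 4 → 7 → 8; 5 → 4 → 1; 6 → 3 → 7; 7 → 2 → 6; 8 → 8 → 3.
Collecting the images, st = [4 2 5 8 1 7 6 3].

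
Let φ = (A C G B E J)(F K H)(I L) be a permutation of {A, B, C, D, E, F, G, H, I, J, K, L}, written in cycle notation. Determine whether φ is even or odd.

The cycle lengths are 6, 3, 2, 1.
A cycle is odd iff its length is even; φ has 2 even-length cycles, so sgn(φ) = (−1)^2 and φ is even.

even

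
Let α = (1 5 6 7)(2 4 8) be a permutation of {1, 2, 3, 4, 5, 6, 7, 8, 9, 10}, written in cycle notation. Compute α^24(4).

4

4 lies in the 3-cycle (2 4 8).
On a 3-cycle, α^3 is the identity, so α^24 = α^0 there (24 ≡ 0 mod 3).
So α^24(4) = 4.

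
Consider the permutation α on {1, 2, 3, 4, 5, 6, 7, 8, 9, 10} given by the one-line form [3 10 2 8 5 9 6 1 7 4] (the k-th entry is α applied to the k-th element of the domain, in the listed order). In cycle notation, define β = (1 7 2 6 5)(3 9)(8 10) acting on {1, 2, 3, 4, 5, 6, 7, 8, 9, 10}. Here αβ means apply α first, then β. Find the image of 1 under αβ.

9

α(1) = 3, then β(3) = 9; composing gives (αβ)(1) = 9.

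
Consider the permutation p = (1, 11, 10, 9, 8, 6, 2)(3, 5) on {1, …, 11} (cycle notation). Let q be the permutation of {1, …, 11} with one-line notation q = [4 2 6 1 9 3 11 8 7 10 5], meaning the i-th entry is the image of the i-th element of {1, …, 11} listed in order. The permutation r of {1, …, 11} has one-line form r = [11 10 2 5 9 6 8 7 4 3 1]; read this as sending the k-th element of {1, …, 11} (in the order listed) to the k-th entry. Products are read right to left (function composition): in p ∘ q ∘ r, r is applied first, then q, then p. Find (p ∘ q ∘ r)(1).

3

Chase 1: r(1) = 11; q(11) = 5; p(5) = 3. Hence (p ∘ q ∘ r)(1) = 3.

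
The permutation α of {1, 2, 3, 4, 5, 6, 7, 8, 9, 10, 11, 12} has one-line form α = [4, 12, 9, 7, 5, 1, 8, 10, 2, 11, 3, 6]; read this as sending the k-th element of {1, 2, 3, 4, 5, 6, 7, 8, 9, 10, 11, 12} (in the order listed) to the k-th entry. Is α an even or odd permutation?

In disjoint-cycle form the cycle lengths are 11, 1.
A cycle of length ℓ contributes ℓ−1 transpositions, so α is a product of 10 transpositions — even.

even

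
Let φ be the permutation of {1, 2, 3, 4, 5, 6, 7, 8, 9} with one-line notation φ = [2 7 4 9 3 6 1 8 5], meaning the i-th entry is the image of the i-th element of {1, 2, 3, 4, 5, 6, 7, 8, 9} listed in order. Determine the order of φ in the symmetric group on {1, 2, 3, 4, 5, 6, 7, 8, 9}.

Writing φ as disjoint cycles, the cycle lengths are 4, 3, 1, 1.
The order of φ is the least common multiple of its cycle lengths: lcm(4, 3) = 12.

12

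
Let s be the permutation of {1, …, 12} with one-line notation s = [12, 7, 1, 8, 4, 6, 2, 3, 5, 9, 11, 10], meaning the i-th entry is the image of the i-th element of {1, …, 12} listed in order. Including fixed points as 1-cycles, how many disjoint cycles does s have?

4

The cycle decomposition is (1 12 10 9 5 4 8 3)(2 7)(6)(11), which has 4 cycles (counting 1-cycles).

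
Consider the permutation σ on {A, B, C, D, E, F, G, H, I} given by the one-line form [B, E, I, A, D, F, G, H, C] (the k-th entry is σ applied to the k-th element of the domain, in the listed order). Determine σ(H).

H

H is element number 8 of the domain, and entry number 8 of the one-line form is H, so σ(H) = H.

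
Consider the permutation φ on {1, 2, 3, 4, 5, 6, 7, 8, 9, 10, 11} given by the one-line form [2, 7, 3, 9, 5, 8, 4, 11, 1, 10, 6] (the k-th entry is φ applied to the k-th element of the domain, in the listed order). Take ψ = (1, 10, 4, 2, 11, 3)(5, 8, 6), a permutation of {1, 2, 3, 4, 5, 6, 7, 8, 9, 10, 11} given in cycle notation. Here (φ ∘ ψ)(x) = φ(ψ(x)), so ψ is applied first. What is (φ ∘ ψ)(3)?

(φ ∘ ψ)(3) = φ(ψ(3)). ψ(3) = 1, then φ(1) = 2. So (φ ∘ ψ)(3) = 2.

2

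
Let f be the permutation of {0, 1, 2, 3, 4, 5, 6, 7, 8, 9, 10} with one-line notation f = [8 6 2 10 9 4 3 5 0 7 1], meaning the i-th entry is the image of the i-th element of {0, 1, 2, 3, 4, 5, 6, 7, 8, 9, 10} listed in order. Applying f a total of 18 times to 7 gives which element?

Tracing 7 → 5 → … returns to 7 after 4 steps, so 7 lies in a 4-cycle (4 9 7 5).
Since the cycle has length 4, f^18 acts on it the same as f^2 (18 mod 4 = 2).
Stepping 2 places around the cycle: 7 → 5 → 4.

4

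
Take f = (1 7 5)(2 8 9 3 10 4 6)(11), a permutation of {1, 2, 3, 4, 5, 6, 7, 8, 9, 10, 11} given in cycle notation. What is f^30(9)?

9 lies in the 7-cycle (2 8 9 3 10 4 6).
Since the cycle has length 7, f^30 acts on it the same as f^2 (30 mod 7 = 2).
Stepping 2 places around the cycle: 9 → 3 → 10.

10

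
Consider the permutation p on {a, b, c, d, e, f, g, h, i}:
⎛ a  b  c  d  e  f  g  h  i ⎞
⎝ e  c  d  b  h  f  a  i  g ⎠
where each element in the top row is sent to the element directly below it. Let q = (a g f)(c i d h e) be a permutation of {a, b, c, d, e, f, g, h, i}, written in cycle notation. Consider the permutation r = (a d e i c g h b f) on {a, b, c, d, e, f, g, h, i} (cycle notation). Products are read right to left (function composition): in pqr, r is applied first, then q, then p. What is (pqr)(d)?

d

(pqr)(d) = p(q(r(d))). r(d) = e, then q(e) = c, then p(c) = d, so the result is d.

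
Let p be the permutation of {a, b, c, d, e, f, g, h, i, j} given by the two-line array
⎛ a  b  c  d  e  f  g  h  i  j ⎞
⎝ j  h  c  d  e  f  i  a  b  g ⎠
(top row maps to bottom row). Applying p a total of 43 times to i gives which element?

Tracing i → b → … returns to i after 6 steps, so i lies in a 6-cycle (a, j, g, i, b, h).
Since the cycle has length 6, p^43 acts on it the same as p^1 (43 mod 6 = 1).
Stepping 1 place around the cycle: i → b.

b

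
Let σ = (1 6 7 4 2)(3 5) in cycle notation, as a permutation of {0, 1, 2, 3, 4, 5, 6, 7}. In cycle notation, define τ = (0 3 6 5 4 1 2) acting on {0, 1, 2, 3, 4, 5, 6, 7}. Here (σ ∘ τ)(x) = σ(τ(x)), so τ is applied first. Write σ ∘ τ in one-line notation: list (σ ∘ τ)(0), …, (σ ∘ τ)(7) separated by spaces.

For each element, apply τ then σ: 0 → 3 → 5; 1 → 2 → 1; 2 → 0 → 0; 3 → 6 → 7; 4 → 1 → 6; 5 → 4 → 2; 6 → 5 → 3; 7 → 7 → 4.
Collecting the images, σ ∘ τ = [5 1 0 7 6 2 3 4].

5 1 0 7 6 2 3 4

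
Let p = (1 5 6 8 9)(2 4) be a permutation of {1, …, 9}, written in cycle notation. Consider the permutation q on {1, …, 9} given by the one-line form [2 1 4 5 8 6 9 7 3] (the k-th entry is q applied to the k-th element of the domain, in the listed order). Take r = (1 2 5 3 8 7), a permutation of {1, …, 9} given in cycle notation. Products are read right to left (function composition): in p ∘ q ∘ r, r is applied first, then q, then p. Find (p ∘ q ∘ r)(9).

(p ∘ q ∘ r)(9) = p(q(r(9))). r(9) = 9, then q(9) = 3, then p(3) = 3, so the result is 3.

3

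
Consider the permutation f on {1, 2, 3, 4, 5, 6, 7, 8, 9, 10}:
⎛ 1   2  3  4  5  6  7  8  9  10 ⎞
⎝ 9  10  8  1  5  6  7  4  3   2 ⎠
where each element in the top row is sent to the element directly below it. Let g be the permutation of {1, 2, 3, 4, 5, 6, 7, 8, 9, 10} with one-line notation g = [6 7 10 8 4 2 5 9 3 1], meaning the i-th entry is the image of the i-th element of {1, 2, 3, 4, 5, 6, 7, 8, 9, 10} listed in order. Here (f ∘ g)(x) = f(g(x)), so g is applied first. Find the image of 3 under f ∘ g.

2

First apply g: g(3) = 10, then f(10) = 2. Thus (f ∘ g)(3) = 2.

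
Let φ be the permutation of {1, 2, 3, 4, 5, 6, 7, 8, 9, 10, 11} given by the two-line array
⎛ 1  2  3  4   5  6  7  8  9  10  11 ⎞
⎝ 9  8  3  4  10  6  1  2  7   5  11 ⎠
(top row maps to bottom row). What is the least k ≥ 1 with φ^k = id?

Decomposing into disjoint cycles gives cycle lengths 3, 2, 2, 1, 1, 1, 1.
The order of φ is the least common multiple of its cycle lengths: lcm(3, 2, 2) = 6.

6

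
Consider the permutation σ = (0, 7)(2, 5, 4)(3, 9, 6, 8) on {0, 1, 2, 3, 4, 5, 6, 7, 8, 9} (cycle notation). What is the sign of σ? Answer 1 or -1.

1

The cycle lengths are 4, 3, 2, 1.
A cycle is odd iff its length is even; σ has 2 even-length cycles, so sgn(σ) = (−1)^2 and σ is even.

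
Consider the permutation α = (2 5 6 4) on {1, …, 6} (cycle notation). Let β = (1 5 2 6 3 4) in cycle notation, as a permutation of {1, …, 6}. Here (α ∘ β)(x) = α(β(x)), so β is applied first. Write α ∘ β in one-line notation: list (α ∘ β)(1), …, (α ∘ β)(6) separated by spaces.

6 4 2 1 5 3

For each element, apply β then α: 1 → 5 → 6; 2 → 6 → 4; 3 → 4 → 2; 4 → 1 → 1; 5 → 2 → 5; 6 → 3 → 3.
Collecting the images, α ∘ β = [6 4 2 1 5 3].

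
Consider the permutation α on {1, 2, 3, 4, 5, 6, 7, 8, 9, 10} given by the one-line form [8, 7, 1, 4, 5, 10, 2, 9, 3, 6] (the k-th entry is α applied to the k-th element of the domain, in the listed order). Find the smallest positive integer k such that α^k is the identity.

4

The disjoint-cycle form of α has cycle lengths 4, 2, 2, 1, 1.
The order of α is the least common multiple of its cycle lengths: lcm(4, 2, 2) = 4.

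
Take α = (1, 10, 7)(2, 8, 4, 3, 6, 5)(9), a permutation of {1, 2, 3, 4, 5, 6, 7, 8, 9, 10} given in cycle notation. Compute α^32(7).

7 lies in the 3-cycle (1, 10, 7).
On a 3-cycle, α^3 is the identity, so α^32 = α^2 there (32 ≡ 2 mod 3).
Stepping 2 places around the cycle: 7 → 1 → 10.

10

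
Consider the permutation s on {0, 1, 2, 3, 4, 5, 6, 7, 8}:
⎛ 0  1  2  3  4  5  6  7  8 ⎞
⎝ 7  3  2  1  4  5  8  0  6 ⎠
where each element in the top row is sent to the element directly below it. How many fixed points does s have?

The fixed points (elements with s(x) = x) are {2, 4, 5}, so there are 3.

3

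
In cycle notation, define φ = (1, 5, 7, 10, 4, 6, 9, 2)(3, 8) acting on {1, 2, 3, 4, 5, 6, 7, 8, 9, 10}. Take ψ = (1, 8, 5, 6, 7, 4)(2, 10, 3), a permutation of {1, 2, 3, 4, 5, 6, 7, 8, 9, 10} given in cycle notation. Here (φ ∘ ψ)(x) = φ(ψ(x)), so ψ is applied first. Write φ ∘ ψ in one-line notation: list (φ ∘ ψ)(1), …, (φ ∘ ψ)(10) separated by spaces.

Chase each element through ψ then φ: 1 → 8 → 3; 2 → 10 → 4; 3 → 2 → 1; 4 → 1 → 5; 5 → 6 → 9; 6 → 7 → 10; 7 → 4 → 6; 8 → 5 → 7; 9 → 9 → 2; 10 → 3 → 8.
Collecting the images, φ ∘ ψ = [3 4 1 5 9 10 6 7 2 8].

3 4 1 5 9 10 6 7 2 8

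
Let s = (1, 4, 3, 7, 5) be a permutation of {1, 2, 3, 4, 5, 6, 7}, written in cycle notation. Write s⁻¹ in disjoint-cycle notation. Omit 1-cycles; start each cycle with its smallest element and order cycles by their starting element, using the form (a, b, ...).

(1, 5, 7, 3, 4)

Inverting a permutation written in cycle notation just reverses the order within every cycle.
After reversing and putting each cycle's least element first, s⁻¹ = (1, 5, 7, 3, 4).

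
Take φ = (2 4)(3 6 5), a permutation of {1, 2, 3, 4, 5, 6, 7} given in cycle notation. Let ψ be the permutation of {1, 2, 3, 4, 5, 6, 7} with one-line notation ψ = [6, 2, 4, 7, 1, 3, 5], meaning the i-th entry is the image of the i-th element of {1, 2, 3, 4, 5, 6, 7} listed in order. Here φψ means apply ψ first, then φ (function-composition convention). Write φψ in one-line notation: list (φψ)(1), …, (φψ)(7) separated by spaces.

5 4 2 7 1 6 3

(φψ)(x) = φ(ψ(x)). Computing each image: φ(ψ(1)) = φ(6) = 5, φ(ψ(2)) = φ(2) = 4, φ(ψ(3)) = φ(4) = 2, φ(ψ(4)) = φ(7) = 7, φ(ψ(5)) = φ(1) = 1, φ(ψ(6)) = φ(3) = 6, φ(ψ(7)) = φ(5) = 3.
Hence φψ = [5 4 2 7 1 6 3].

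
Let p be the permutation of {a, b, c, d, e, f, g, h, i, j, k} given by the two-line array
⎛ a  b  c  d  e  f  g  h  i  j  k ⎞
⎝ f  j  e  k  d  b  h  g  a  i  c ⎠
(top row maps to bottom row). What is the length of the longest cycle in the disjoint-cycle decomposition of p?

Decomposing into disjoint cycles gives (a f b j i)(c e d k)(g h); the longest has length 5.

5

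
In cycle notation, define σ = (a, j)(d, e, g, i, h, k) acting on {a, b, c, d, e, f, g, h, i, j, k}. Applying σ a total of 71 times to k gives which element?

k lies in the 6-cycle (d, e, g, i, h, k).
On a 6-cycle, σ^6 is the identity, so σ^71 = σ^5 there (71 ≡ 5 mod 6).
Stepping 5 places around the cycle: k → d → e → g → i → h.

h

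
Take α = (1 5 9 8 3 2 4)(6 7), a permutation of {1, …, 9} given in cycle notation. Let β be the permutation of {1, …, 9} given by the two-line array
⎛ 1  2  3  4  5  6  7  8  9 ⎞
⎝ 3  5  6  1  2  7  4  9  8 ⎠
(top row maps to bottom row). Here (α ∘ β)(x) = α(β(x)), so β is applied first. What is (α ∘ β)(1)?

2

(α ∘ β)(1) = α(β(1)). β(1) = 3, then α(3) = 2. So (α ∘ β)(1) = 2.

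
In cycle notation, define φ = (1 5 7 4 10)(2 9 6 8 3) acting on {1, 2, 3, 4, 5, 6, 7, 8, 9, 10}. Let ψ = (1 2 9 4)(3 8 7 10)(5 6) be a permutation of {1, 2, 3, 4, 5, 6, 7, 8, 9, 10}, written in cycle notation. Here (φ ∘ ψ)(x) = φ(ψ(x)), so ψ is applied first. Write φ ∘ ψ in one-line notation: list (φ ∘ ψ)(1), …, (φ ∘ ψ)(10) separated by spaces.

9 6 3 5 8 7 1 4 10 2

(φ ∘ ψ)(x) = φ(ψ(x)). Computing each image: φ(ψ(1)) = φ(2) = 9, φ(ψ(2)) = φ(9) = 6, φ(ψ(3)) = φ(8) = 3, φ(ψ(4)) = φ(1) = 5, φ(ψ(5)) = φ(6) = 8, φ(ψ(6)) = φ(5) = 7, φ(ψ(7)) = φ(10) = 1, φ(ψ(8)) = φ(7) = 4, φ(ψ(9)) = φ(4) = 10, φ(ψ(10)) = φ(3) = 2.
Hence φ ∘ ψ = [9 6 3 5 8 7 1 4 10 2].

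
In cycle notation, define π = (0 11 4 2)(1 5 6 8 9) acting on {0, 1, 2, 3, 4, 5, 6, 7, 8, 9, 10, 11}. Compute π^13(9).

9 lies in the 5-cycle (1 5 6 8 9).
Powers repeat with period 5 on this cycle, and 13 mod 5 = 3, so π^13(9) = π^3(9).
Advancing 3 steps from 9: 9 → 1 → 5 → 6.

6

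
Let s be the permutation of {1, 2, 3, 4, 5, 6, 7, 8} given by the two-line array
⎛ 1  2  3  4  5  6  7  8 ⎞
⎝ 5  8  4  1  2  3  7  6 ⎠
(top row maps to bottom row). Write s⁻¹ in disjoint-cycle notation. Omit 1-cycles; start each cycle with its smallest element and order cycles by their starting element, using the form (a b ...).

(1 4 3 6 8 2 5)

The cycle decomposition of s is (1 5 2 8 6 3 4).
The inverse reverses every cycle; in canonical form, s⁻¹ = (1 4 3 6 8 2 5).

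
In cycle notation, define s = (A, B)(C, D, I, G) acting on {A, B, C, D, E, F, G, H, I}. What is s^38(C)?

C lies in the 4-cycle (C, D, I, G).
Powers repeat with period 4 on this cycle, and 38 mod 4 = 2, so s^38(C) = s^2(C).
Stepping 2 places around the cycle: C → D → I.

I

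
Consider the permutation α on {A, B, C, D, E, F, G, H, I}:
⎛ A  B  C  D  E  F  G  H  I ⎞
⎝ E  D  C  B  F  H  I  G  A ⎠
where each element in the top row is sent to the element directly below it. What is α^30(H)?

Tracing H → G → … returns to H after 6 steps, so H lies in a 6-cycle (A, E, F, H, G, I).
Since the cycle has length 6, α^30 acts on it the same as α^0 (30 mod 6 = 0).
So α^30(H) = H.

H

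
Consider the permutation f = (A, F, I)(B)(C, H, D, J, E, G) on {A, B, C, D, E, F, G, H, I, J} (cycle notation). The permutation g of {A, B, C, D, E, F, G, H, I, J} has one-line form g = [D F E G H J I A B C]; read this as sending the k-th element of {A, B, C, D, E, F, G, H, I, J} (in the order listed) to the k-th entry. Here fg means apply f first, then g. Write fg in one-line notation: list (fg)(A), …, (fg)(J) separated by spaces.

(fg)(x) = g(f(x)). Computing each image: g(f(A)) = g(F) = J, g(f(B)) = g(B) = F, g(f(C)) = g(H) = A, g(f(D)) = g(J) = C, g(f(E)) = g(G) = I, g(f(F)) = g(I) = B, g(f(G)) = g(C) = E, g(f(H)) = g(D) = G, g(f(I)) = g(A) = D, g(f(J)) = g(E) = H.
Hence fg = [J F A C I B E G D H].

J F A C I B E G D H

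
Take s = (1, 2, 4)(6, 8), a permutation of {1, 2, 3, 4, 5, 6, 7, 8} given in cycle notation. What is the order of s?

The disjoint cycles have lengths 3, 2, 1, 1, 1.
Since disjoint cycles commute, ord(s) = lcm(3, 2) = 6.

6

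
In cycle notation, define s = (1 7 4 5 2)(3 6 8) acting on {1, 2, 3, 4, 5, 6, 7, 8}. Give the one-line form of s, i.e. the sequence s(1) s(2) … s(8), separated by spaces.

7 1 6 5 2 8 4 3

Image by image: 1↦7, 2↦1, 3↦6, 4↦5, 5↦2, 6↦8, 7↦4, 8↦3.
Listing these in domain order gives 7 1 6 5 2 8 4 3.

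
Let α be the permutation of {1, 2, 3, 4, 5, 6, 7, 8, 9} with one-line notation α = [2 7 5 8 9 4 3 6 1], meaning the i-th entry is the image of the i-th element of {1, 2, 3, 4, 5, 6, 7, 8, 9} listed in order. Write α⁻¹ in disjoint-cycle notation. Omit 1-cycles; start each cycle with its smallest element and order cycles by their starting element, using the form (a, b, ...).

The cycle decomposition of α is (1, 2, 7, 3, 5, 9)(4, 8, 6).
Reversing each cycle (and rotating so the smallest element leads) gives α⁻¹ = (1, 9, 5, 3, 7, 2)(4, 6, 8).

(1, 9, 5, 3, 7, 2)(4, 6, 8)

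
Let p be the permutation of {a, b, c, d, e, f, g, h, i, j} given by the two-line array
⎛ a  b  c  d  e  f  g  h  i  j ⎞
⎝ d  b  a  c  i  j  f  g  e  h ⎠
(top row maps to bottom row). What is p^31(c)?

a

Tracing c → a → … returns to c after 3 steps, so c lies in a 3-cycle (a, d, c).
On a 3-cycle, p^3 is the identity, so p^31 = p^1 there (31 ≡ 1 mod 3).
Stepping 1 place around the cycle: c → a.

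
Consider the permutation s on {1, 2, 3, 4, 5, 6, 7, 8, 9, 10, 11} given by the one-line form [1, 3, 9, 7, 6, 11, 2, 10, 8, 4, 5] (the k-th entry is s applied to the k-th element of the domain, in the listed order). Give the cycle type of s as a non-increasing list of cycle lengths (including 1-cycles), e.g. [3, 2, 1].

The disjoint cycles are (1)(2, 3, 9, 8, 10, 4, 7)(5, 6, 11), with lengths 7, 3, 1 in non-increasing order.

[7, 3, 1]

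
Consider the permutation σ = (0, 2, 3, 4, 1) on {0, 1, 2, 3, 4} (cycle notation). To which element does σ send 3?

Within (0, 2, 3, 4, 1), 3 ↦ 4.

4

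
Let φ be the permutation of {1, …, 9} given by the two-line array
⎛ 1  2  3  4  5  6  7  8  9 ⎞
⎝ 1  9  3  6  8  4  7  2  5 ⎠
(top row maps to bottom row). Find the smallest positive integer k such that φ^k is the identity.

4

Writing φ as disjoint cycles, the cycle lengths are 4, 2, 1, 1, 1.
The order of φ is the least common multiple of its cycle lengths: lcm(4, 2) = 4.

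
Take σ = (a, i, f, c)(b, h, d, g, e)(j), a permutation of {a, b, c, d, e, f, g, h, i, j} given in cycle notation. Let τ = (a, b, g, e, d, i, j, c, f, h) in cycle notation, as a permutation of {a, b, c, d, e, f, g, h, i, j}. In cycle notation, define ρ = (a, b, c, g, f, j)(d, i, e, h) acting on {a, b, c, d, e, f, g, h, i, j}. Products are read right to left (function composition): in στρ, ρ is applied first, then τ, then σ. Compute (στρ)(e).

Chase e: ρ(e) = h; τ(h) = a; σ(a) = i. Hence (στρ)(e) = i.

i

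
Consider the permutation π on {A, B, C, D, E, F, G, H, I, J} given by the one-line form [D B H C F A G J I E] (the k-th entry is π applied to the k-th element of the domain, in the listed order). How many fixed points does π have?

The fixed points (elements with π(x) = x) are {B, G, I}, so there are 3.

3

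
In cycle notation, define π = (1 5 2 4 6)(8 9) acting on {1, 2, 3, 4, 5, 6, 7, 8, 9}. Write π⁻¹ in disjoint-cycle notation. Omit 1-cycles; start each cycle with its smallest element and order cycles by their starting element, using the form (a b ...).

If π sends a → b within a cycle, π⁻¹ sends b → a; equivalently, reverse each cycle.
Reversing each cycle of π and rotating so the smallest element leads gives (1 6 4 2 5)(8 9).

(1 6 4 2 5)(8 9)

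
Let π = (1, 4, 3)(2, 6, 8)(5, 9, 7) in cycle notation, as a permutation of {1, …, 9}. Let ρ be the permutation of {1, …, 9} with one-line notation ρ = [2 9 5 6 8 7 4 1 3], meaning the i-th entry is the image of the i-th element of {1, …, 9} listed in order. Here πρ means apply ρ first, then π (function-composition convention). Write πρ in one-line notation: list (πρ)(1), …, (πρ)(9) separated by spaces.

6 7 9 8 2 5 3 4 1

(πρ)(x) = π(ρ(x)). Computing each image: π(ρ(1)) = π(2) = 6, π(ρ(2)) = π(9) = 7, π(ρ(3)) = π(5) = 9, π(ρ(4)) = π(6) = 8, π(ρ(5)) = π(8) = 2, π(ρ(6)) = π(7) = 5, π(ρ(7)) = π(4) = 3, π(ρ(8)) = π(1) = 4, π(ρ(9)) = π(3) = 1.
Hence πρ = [6 7 9 8 2 5 3 4 1].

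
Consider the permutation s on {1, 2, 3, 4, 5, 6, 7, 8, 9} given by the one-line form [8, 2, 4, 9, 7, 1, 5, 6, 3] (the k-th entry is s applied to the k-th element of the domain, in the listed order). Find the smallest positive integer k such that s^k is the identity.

6

Writing s as disjoint cycles, the cycle lengths are 3, 3, 2, 1.
The order is lcm(3, 3, 2) = 6.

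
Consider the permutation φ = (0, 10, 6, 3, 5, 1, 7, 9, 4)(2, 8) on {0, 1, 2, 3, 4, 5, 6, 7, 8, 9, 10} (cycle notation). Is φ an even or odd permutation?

odd

The cycle lengths are 9, 2.
A cycle is odd iff its length is even; φ has 1 even-length cycle, so sgn(φ) = (−1)^1 and φ is odd.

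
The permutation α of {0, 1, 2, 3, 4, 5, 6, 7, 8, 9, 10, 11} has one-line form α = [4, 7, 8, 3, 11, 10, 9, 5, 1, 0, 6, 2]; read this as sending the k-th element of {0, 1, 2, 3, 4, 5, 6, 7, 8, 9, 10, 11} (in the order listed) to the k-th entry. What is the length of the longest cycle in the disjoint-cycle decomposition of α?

Decomposing into disjoint cycles gives (0 4 11 2 8 1 7 5 10 6 9); the longest has length 11.

11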